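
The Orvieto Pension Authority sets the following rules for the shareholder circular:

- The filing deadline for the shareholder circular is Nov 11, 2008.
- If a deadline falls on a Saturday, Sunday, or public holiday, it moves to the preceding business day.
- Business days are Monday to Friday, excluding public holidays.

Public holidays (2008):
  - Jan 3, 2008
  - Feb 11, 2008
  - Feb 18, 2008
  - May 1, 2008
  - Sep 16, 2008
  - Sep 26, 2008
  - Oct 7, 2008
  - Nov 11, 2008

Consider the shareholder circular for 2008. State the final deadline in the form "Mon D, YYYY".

The statutory due date is Nov 11, 2008.
Nov 11, 2008 is a listed holiday; the preceding business day is Nov 10, 2008 (Monday).
So the filing is due Nov 10, 2008.

Nov 10, 2008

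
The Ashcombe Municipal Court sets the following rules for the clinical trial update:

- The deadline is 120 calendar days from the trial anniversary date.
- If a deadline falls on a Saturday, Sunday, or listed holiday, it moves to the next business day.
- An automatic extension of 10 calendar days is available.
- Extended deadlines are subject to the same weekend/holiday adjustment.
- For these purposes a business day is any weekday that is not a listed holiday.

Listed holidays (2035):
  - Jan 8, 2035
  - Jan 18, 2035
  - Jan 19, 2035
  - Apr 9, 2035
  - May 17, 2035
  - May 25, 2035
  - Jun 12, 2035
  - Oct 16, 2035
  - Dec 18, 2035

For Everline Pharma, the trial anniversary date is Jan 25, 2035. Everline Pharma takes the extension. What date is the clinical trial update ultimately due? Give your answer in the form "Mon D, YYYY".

Trigger date Jan 25, 2035 + 120 calendar days = May 25, 2035.
May 25, 2035 is a listed holiday, so it moves to the next business day, May 28, 2035 (Monday).
Applying the 10-calendar-day extension: May 28, 2035 + 10 days = Jun 7, 2035.
Jun 7, 2035 falls on a Thursday, which is a business day, so no adjustment is needed.
Final deadline: Jun 7, 2035.

Jun 7, 2035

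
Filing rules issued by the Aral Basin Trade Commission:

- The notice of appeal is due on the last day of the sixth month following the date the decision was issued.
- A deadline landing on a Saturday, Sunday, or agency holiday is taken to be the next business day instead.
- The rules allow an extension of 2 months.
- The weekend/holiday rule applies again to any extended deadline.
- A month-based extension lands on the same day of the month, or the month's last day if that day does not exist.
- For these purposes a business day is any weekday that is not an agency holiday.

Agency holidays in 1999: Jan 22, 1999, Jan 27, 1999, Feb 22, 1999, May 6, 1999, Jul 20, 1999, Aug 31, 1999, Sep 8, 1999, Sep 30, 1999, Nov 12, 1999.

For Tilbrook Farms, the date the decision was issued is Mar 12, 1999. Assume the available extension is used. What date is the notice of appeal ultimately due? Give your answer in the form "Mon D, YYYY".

Dec 1, 1999

6 months after Mar 12, 1999 is September 1999; that month ends on Sep 30, 1999.
Sep 30, 1999 is a listed holiday; the next business day is Oct 1, 1999 (Friday).
The 2 months extension carries Oct 1, 1999 to Dec 1, 1999.
Dec 1, 1999 is a Wednesday and not a listed holiday, so it stands.
So the filing is due Dec 1, 1999.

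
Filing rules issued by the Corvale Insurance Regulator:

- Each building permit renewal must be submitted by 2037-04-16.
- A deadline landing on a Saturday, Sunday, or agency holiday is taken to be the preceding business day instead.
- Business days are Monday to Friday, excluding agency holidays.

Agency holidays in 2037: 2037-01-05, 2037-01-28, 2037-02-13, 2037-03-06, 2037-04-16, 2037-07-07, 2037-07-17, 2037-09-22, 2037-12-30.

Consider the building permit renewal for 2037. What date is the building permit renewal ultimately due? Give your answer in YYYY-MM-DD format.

2037-04-15

The stated deadline is 2037-04-16.
2037-04-16 falls on a listed holiday. Rolling to the preceding business day gives 2037-04-15, a Wednesday.
Final deadline: 2037-04-15.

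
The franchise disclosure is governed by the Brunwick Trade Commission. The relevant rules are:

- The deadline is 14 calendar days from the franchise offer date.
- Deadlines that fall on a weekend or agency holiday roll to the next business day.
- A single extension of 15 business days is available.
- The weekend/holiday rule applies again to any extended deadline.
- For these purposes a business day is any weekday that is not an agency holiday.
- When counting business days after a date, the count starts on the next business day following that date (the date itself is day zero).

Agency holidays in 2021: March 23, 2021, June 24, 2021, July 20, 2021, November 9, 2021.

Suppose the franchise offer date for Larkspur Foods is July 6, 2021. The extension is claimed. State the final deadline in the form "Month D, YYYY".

August 11, 2021

From July 6, 2021, 14 calendar days later is July 20, 2021.
July 20, 2021 is a listed holiday, so it moves to the next business day, July 21, 2021 (Wednesday).
Applying the 15-business-day extension: 15 business days after July 21, 2021 is August 11, 2021.
August 11, 2021 is a Wednesday and not a listed holiday, so it stands.
Deadline: August 11, 2021.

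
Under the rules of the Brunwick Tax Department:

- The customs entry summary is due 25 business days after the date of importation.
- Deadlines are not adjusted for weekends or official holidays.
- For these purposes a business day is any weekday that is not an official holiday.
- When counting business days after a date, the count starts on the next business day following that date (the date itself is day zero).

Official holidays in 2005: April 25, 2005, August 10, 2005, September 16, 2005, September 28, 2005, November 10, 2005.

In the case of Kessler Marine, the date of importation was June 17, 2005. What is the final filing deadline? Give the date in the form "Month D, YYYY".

Starting the day after June 17, 2005 and counting 25 business days lands on July 22, 2005.
No adjustment is made for weekends or holidays, so July 22, 2005 stands.
Final deadline: July 22, 2005.

July 22, 2005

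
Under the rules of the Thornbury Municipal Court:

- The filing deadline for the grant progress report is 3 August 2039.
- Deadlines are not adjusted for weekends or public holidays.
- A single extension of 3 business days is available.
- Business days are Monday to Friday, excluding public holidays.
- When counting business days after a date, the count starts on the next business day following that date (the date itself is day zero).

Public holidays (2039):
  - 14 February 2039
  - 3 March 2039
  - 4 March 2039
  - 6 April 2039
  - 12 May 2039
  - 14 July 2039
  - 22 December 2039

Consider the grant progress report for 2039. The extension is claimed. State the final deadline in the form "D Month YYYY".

8 August 2039

The stated deadline is 3 August 2039.
3 August 2039 falls on a Wednesday. The rules make no weekend/holiday allowance, so it remains 3 August 2039.
The 3-business-day extension runs from 3 August 2039 to 8 August 2039.
No adjustment is made for weekends or holidays, so 8 August 2039 stands.
Final deadline: 8 August 2039.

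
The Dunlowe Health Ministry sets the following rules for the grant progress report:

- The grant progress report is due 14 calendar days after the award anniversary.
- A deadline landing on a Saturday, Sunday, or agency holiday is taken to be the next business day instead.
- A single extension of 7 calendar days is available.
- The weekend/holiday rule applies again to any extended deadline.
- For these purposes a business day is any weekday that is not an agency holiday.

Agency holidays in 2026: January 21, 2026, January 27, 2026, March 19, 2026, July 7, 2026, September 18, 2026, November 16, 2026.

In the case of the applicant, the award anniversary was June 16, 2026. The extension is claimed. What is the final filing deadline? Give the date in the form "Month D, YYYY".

July 8, 2026

From June 16, 2026, 14 calendar days later is June 30, 2026.
June 30, 2026 (Tuesday) is already a business day.
Add the 7 calendar-day extension to June 30, 2026: July 7, 2026.
July 7, 2026 falls on a listed holiday. Rolling to the next business day gives July 8, 2026, a Wednesday.
Final deadline: July 8, 2026.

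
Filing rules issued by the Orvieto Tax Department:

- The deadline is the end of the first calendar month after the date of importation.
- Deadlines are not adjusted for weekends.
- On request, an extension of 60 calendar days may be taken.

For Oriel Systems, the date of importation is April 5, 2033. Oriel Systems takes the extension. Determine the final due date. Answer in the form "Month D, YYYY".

1 month after April 5, 2033 falls in May 2033; the last day of that month is May 31, 2033.
May 31, 2033 is a Tuesday; no weekend or holiday adjustment applies.
Add the 60 calendar-day extension to May 31, 2033: July 30, 2033.
July 30, 2033 falls on a Saturday. The rules make no weekend/holiday allowance, so it remains July 30, 2033.
Deadline: July 30, 2033.

July 30, 2033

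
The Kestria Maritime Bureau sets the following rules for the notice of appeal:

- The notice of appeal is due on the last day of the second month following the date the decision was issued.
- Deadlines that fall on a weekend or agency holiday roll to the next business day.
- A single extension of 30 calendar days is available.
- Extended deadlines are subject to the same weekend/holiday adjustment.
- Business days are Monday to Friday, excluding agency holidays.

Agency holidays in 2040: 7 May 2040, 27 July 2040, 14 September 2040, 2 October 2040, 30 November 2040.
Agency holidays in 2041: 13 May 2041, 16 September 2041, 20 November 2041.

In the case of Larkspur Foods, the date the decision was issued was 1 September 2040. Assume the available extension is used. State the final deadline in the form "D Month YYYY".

2 months after 1 September 2040 is November 2040; that month ends on 30 November 2040.
Because 30 November 2040 is a listed holiday, the deadline becomes 3 December 2040 (Monday).
Applying the 30-calendar-day extension: 3 December 2040 + 30 days = 2 January 2041.
Since 2 January 2041 is a Wednesday and not a holiday, the date is unchanged.
Deadline: 2 January 2041.

2 January 2041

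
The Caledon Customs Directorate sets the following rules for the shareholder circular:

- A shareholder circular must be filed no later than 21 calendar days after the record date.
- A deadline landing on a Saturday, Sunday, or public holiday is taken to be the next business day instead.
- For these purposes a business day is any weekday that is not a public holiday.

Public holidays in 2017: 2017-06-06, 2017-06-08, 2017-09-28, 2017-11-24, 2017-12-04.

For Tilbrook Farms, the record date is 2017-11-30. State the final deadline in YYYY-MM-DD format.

Adding 21 calendar days to 2017-11-30 gives 2017-12-21.
Since 2017-12-21 is a Thursday and not a holiday, the date is unchanged.
So the filing is due 2017-12-21.

2017-12-21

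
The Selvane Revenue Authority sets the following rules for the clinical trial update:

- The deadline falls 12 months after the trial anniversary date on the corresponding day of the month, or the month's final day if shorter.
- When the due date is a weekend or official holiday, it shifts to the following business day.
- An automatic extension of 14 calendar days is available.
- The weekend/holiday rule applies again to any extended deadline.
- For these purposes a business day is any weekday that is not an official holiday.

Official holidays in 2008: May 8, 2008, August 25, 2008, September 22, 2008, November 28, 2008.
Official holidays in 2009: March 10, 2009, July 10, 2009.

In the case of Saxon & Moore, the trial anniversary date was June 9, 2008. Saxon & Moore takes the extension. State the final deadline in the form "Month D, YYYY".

12 months after June 9, 2008, on the same day of the month, is June 9, 2009.
June 9, 2009 is a Tuesday and not a listed holiday, so it stands.
Add the 14 calendar-day extension to June 9, 2009: June 23, 2009.
June 23, 2009 falls on a Tuesday, which is a business day, so no adjustment is needed.
So the filing is due June 23, 2009.

June 23, 2009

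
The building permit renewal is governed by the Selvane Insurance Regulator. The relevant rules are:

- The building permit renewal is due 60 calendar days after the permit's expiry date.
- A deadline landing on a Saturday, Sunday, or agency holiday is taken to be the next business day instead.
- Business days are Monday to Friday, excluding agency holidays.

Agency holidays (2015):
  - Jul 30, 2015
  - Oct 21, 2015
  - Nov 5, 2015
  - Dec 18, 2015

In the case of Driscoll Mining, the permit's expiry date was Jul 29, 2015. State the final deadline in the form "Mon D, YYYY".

Sep 28, 2015

From Jul 29, 2015, 60 calendar days later is Sep 27, 2015.
Sep 27, 2015 is a Sunday; the next business day is Sep 28, 2015 (Monday).
Deadline: Sep 28, 2015.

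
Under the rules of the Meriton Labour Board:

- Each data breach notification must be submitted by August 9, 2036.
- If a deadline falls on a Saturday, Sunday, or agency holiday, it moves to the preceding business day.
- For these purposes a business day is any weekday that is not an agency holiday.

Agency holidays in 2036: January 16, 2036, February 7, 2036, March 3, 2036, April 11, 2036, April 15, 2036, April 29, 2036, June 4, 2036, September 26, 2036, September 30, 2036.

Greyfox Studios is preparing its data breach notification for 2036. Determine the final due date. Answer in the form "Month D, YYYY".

The statutory due date is August 9, 2036.
August 9, 2036 is a Saturday; the preceding business day is August 8, 2036 (Friday).
Final deadline: August 8, 2036.

August 8, 2036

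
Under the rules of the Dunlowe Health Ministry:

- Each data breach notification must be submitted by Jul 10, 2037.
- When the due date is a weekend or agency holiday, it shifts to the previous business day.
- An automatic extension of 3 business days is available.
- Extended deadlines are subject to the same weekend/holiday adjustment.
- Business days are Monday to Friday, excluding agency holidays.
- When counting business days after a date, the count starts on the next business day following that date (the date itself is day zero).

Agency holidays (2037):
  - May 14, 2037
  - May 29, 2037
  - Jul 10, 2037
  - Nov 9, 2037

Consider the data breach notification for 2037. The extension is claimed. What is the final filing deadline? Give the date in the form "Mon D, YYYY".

Jul 15, 2037

The stated deadline is Jul 10, 2037.
Jul 10, 2037 falls on a listed holiday. Rolling to the preceding business day gives Jul 9, 2037, a Thursday.
Counting 3 further business days from Jul 9, 2037 reaches Jul 15, 2037.
Jul 15, 2037 falls on a Wednesday, which is a business day, so no adjustment is needed.
Final deadline: Jul 15, 2037.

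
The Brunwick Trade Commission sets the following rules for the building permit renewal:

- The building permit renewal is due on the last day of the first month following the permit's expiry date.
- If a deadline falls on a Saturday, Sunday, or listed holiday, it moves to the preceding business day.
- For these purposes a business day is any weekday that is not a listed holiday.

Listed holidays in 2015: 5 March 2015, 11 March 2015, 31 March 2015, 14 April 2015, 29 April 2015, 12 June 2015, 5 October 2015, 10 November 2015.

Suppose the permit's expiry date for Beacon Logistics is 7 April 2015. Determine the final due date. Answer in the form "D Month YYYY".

29 May 2015

1 month after 7 April 2015 is May 2015; that month ends on 31 May 2015.
31 May 2015 falls on a Sunday. Rolling to the preceding business day gives 29 May 2015, a Friday.
Deadline: 29 May 2015.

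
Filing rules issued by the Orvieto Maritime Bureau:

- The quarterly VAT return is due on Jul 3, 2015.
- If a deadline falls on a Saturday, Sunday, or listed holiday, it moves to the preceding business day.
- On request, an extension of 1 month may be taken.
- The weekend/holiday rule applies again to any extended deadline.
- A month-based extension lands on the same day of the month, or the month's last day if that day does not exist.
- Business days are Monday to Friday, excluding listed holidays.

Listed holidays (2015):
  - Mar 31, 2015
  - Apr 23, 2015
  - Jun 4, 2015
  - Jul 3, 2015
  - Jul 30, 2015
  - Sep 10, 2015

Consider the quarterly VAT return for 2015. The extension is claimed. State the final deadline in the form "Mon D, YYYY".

The statutory due date is Jul 3, 2015.
Jul 3, 2015 is a listed holiday, so it moves to the preceding business day, Jul 2, 2015 (Thursday).
The 1 month extension carries Jul 2, 2015 to Aug 2, 2015.
Aug 2, 2015 falls on a Sunday. Rolling to the preceding business day gives Jul 31, 2015, a Friday.
So the filing is due Jul 31, 2015.

Jul 31, 2015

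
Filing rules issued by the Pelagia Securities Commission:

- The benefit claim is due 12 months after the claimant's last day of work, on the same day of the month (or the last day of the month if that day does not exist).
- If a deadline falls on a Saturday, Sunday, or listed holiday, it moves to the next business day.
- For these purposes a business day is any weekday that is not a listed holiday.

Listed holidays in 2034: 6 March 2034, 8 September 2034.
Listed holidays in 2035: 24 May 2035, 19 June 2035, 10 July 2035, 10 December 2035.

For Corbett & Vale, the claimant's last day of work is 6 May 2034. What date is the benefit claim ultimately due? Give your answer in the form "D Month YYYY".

7 May 2035

12 months after 6 May 2034, on the same day of the month, is 6 May 2035.
Because 6 May 2035 is a Sunday, the deadline becomes 7 May 2035 (Monday).
So the filing is due 7 May 2035.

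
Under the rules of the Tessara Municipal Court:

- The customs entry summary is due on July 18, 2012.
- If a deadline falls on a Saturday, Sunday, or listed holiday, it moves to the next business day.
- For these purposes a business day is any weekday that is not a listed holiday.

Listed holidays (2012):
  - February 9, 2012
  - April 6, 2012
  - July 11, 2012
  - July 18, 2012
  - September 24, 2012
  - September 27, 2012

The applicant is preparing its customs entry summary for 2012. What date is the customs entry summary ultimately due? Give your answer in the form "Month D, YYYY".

The statutory due date is July 18, 2012.
July 18, 2012 is a listed holiday, so it moves to the next business day, July 19, 2012 (Thursday).
So the filing is due July 19, 2012.

July 19, 2012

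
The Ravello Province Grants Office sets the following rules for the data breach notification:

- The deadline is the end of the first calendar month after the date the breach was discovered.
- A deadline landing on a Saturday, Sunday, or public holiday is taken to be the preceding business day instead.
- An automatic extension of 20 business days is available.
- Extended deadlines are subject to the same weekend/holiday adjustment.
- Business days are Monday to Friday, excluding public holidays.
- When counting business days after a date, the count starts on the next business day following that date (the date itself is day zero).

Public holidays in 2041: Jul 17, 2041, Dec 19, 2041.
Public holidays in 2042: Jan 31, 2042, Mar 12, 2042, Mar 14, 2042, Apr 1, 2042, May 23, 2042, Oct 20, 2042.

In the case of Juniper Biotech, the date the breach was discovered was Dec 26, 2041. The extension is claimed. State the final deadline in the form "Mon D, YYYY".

Feb 28, 2042

The first month after Dec 26, 2041 is January 2042, whose last day is Jan 31, 2042.
Jan 31, 2042 is a listed holiday, so it moves to the preceding business day, Jan 30, 2042 (Thursday).
Applying the 20-business-day extension: 20 business days after Jan 30, 2042 is Feb 28, 2042.
Since Feb 28, 2042 is a Friday and not a holiday, the date is unchanged.
Deadline: Feb 28, 2042.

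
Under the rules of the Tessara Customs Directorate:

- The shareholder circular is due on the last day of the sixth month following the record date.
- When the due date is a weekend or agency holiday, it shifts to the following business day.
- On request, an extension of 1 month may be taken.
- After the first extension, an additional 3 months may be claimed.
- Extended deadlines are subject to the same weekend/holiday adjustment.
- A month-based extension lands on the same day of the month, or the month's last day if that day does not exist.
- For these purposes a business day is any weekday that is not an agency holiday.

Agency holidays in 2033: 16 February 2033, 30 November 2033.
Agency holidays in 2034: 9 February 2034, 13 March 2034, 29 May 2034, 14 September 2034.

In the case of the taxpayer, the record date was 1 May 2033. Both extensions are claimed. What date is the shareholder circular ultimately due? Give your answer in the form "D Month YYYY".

6 months after 1 May 2033 is November 2033; that month ends on 30 November 2033.
30 November 2033 is a listed holiday; the next business day is 1 December 2033 (Thursday).
Applying the 1 month extension: 1 month after 1 December 2033 is 1 January 2034.
1 January 2034 is a Sunday; the next business day is 2 January 2034 (Monday).
The 3 months extension carries 2 January 2034 to 2 April 2034.
2 April 2034 falls on a Sunday. Rolling to the next business day gives 3 April 2034, a Monday.
The final due date is 3 April 2034.

3 April 2034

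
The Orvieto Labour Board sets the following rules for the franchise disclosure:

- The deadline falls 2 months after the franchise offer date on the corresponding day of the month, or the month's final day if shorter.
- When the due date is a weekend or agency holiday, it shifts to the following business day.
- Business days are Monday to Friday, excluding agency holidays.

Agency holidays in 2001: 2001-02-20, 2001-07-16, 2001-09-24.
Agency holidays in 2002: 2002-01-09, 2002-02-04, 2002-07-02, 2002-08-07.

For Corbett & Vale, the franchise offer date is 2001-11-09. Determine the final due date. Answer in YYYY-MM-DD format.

2 months from 2001-11-09 is 2002-01-09.
2002-01-09 is a listed holiday; the next business day is 2002-01-10 (Thursday).
Deadline: 2002-01-10.

2002-01-10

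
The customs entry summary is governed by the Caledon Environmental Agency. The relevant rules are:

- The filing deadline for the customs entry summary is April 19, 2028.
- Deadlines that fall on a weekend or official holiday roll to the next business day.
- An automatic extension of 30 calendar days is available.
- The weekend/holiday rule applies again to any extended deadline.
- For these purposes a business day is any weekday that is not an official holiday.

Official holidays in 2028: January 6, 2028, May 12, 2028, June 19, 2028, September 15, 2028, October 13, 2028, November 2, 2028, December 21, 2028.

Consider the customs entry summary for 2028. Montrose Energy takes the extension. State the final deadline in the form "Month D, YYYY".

Start from the fixed due date, April 19, 2028.
April 19, 2028 falls on a Wednesday, which is a business day, so no adjustment is needed.
The 30-calendar-day extension moves the deadline from April 19, 2028 to May 19, 2028.
May 19, 2028 (Friday) is already a business day.
The final due date is May 19, 2028.

May 19, 2028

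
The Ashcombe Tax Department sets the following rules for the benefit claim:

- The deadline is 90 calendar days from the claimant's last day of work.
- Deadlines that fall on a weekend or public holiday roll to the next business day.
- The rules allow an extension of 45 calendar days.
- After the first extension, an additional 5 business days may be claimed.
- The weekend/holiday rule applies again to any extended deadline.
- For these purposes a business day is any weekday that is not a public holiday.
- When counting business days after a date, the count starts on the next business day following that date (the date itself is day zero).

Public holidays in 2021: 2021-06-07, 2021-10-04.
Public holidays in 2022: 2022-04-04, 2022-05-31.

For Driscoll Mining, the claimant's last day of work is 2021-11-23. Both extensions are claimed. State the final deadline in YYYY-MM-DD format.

2022-04-14

90 calendar days after 2021-11-23 is 2022-02-21.
2022-02-21 falls on a Monday, which is a business day, so no adjustment is needed.
With the 45-day extension, 2022-02-21 becomes 2022-04-07.
2022-04-07 is a Thursday and not a listed holiday, so it stands.
Applying the 5-business-day extension: 5 business days after 2022-04-07 is 2022-04-14.
Since 2022-04-14 is a Thursday and not a holiday, the date is unchanged.
The final due date is 2022-04-14.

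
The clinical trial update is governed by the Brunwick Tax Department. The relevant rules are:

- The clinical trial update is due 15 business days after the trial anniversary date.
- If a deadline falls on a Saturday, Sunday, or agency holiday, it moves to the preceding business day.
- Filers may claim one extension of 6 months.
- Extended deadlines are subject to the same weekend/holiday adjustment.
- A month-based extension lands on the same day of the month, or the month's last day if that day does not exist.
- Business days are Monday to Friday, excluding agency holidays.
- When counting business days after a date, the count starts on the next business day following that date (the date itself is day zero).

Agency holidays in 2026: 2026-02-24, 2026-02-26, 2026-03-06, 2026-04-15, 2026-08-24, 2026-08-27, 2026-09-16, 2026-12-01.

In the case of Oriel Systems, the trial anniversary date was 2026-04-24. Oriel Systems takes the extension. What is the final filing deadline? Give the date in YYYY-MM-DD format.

Starting the day after 2026-04-24 and counting 15 business days lands on 2026-05-15.
2026-05-15 falls on a Friday, which is a business day, so no adjustment is needed.
Applying the 6 months extension: 6 months after 2026-05-15 is 2026-11-15.
Because 2026-11-15 is a Sunday, the deadline becomes 2026-11-13 (Friday).
Deadline: 2026-11-13.

2026-11-13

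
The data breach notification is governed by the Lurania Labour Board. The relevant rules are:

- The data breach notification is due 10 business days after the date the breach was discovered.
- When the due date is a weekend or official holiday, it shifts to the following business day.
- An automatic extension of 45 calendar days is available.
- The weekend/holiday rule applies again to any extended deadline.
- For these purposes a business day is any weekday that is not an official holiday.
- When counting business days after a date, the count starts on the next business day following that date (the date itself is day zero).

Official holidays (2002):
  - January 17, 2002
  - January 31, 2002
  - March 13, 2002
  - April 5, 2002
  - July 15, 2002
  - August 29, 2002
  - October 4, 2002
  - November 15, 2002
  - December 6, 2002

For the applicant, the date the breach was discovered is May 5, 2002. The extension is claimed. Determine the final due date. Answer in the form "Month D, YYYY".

Starting the day after May 5, 2002 and counting 10 business days lands on May 17, 2002.
May 17, 2002 is a Friday and not a listed holiday, so it stands.
With the 45-day extension, May 17, 2002 becomes July 1, 2002.
July 1, 2002 is a Monday and not a listed holiday, so it stands.
Final deadline: July 1, 2002.

July 1, 2002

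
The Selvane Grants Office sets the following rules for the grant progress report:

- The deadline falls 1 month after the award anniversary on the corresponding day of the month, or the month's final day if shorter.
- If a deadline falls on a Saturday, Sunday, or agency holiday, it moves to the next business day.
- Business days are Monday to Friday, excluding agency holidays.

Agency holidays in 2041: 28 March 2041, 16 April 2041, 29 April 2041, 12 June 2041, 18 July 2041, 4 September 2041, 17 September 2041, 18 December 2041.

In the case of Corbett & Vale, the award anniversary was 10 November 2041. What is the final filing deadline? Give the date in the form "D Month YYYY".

10 December 2041

Moving 1 month forward from 10 November 2041 on the corresponding day gives 10 December 2041.
10 December 2041 is a Tuesday and not a listed holiday, so it stands.
So the filing is due 10 December 2041.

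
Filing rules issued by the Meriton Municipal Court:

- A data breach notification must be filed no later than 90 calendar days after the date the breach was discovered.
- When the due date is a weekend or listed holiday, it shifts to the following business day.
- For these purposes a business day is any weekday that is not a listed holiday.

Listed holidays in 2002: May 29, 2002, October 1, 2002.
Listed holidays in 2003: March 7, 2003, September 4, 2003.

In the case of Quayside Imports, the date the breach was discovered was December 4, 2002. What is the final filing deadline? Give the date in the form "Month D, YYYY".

Adding 90 calendar days to December 4, 2002 gives March 4, 2003.
Since March 4, 2003 is a Tuesday and not a holiday, the date is unchanged.
The final due date is March 4, 2003.

March 4, 2003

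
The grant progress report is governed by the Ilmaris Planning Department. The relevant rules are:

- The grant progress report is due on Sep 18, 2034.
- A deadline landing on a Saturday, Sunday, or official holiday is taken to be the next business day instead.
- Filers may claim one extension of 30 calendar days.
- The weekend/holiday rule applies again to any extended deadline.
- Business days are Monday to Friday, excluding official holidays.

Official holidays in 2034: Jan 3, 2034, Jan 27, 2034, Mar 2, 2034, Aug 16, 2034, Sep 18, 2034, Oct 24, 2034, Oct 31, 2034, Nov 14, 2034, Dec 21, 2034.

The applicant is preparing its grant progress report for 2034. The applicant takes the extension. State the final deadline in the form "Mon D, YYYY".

Oct 19, 2034

Start from the fixed due date, Sep 18, 2034.
Because Sep 18, 2034 is a listed holiday, the deadline becomes Sep 19, 2034 (Tuesday).
Add the 30 calendar-day extension to Sep 19, 2034: Oct 19, 2034.
Oct 19, 2034 (Thursday) is already a business day.
So the filing is due Oct 19, 2034.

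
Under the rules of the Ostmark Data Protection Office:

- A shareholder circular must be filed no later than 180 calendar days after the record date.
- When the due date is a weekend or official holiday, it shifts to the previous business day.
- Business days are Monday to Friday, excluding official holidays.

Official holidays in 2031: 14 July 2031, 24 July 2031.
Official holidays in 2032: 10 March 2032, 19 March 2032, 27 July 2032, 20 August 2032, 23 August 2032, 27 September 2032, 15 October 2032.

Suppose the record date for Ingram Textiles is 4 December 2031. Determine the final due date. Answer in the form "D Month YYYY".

1 June 2032

180 calendar days after 4 December 2031 is 1 June 2032.
1 June 2032 (Tuesday) is already a business day.
The final due date is 1 June 2032.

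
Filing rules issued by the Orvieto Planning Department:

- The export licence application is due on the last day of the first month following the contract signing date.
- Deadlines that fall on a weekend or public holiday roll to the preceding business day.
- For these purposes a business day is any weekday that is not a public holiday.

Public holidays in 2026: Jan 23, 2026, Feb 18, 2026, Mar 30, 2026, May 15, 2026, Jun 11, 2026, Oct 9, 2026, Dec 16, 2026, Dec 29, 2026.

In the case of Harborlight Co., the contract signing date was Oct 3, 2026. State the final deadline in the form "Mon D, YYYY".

1 month after Oct 3, 2026 is November 2026; that month ends on Nov 30, 2026.
Nov 30, 2026 is a Monday and not a listed holiday, so it stands.
Deadline: Nov 30, 2026.

Nov 30, 2026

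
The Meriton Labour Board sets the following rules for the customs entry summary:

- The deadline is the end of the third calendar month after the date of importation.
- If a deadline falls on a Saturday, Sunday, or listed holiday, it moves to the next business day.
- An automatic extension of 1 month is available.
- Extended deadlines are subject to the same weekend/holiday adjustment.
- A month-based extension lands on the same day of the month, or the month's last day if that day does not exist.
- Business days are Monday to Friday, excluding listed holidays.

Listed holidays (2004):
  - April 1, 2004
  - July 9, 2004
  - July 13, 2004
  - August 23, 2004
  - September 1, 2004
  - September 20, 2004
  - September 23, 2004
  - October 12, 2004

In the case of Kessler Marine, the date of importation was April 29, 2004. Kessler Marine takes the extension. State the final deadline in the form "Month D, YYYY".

The third month after April 29, 2004 is July 2004, whose last day is July 31, 2004.
July 31, 2004 is a Saturday, so it moves to the next business day, August 2, 2004 (Monday).
Applying the 1 month extension: 1 month after August 2, 2004 is September 2, 2004.
September 2, 2004 is a Thursday and not a listed holiday, so it stands.
So the filing is due September 2, 2004.

September 2, 2004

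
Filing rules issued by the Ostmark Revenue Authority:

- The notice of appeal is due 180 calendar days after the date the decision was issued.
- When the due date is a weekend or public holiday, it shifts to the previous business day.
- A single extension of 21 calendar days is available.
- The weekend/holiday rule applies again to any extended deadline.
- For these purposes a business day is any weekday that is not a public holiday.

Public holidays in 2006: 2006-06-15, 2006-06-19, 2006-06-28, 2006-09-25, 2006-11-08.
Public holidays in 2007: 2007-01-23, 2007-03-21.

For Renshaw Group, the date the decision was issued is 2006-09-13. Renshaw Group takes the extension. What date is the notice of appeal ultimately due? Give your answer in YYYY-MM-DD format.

Adding 180 calendar days to 2006-09-13 gives 2007-03-12.
Since 2007-03-12 is a Monday and not a holiday, the date is unchanged.
The 21-calendar-day extension moves the deadline from 2007-03-12 to 2007-04-02.
2007-04-02 is a Monday and not a listed holiday, so it stands.
The final due date is 2007-04-02.

2007-04-02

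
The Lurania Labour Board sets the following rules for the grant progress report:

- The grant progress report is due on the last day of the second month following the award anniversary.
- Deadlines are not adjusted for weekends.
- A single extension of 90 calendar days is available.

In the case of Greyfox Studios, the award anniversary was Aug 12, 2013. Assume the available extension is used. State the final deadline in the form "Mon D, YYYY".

Jan 29, 2014

2 months after Aug 12, 2013 falls in October 2013; the last day of that month is Oct 31, 2013.
No adjustment is made for weekends or holidays, so Oct 31, 2013 stands.
The 90-calendar-day extension moves the deadline from Oct 31, 2013 to Jan 29, 2014.
No adjustment is made for weekends or holidays, so Jan 29, 2014 stands.
So the filing is due Jan 29, 2014.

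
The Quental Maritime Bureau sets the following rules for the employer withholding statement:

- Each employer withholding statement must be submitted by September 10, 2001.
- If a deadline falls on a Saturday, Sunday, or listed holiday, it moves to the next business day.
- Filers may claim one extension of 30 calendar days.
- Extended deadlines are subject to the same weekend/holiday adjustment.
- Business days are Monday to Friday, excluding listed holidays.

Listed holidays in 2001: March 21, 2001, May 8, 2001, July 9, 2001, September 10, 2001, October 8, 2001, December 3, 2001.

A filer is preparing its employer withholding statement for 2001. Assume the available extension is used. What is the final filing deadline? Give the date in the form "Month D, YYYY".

October 11, 2001

The stated deadline is September 10, 2001.
September 10, 2001 is a listed holiday, so it moves to the next business day, September 11, 2001 (Tuesday).
Add the 30 calendar-day extension to September 11, 2001: October 11, 2001.
October 11, 2001 is a Thursday and not a listed holiday, so it stands.
Final deadline: October 11, 2001.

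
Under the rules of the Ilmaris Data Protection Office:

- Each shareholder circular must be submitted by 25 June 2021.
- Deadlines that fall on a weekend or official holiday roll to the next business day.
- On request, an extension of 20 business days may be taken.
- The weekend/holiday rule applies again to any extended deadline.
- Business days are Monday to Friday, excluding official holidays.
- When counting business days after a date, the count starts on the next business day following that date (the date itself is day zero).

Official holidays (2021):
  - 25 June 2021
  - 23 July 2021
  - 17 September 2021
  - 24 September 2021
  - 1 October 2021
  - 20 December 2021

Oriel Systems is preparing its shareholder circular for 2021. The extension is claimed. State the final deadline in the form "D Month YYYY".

27 July 2021

The stated deadline is 25 June 2021.
25 June 2021 falls on a listed holiday. Rolling to the next business day gives 28 June 2021, a Monday.
Counting 20 further business days from 28 June 2021 reaches 27 July 2021.
27 July 2021 is a Tuesday and not a listed holiday, so it stands.
So the filing is due 27 July 2021.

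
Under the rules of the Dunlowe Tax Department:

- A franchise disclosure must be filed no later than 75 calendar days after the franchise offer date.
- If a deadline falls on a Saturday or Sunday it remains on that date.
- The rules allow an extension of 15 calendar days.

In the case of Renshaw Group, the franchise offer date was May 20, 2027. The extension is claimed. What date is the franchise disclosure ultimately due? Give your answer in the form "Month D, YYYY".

From May 20, 2027, 75 calendar days later is August 3, 2027.
August 3, 2027 falls on a Tuesday. The rules make no weekend/holiday allowance, so it remains August 3, 2027.
With the 15-day extension, August 3, 2027 becomes August 18, 2027.
August 18, 2027 is a Wednesday; no weekend or holiday adjustment applies.
Final deadline: August 18, 2027.

August 18, 2027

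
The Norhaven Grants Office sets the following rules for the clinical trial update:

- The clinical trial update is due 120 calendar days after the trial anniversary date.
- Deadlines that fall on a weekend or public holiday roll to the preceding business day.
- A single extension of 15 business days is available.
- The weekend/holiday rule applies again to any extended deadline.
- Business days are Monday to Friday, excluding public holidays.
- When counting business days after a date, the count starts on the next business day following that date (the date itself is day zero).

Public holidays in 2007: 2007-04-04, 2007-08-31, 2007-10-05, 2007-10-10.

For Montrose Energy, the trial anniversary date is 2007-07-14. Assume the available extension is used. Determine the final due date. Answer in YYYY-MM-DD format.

2007-11-30

From 2007-07-14, 120 calendar days later is 2007-11-11.
2007-11-11 is a Sunday; the preceding business day is 2007-11-09 (Friday).
Counting 15 further business days from 2007-11-09 reaches 2007-11-30.
Since 2007-11-30 is a Friday and not a holiday, the date is unchanged.
Deadline: 2007-11-30.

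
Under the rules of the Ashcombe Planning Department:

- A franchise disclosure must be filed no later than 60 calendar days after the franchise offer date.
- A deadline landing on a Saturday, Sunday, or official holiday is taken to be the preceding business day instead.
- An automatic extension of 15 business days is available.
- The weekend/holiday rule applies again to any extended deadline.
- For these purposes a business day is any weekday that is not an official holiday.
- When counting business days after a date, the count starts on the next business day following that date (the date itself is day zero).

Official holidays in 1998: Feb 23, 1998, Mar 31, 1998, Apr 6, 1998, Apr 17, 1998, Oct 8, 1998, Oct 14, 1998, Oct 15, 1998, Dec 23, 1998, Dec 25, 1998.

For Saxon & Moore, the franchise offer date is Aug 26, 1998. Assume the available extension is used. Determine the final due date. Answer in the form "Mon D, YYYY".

Trigger date Aug 26, 1998 + 60 calendar days = Oct 25, 1998.
Oct 25, 1998 falls on a Sunday. Rolling to the preceding business day gives Oct 23, 1998, a Friday.
Applying the 15-business-day extension: 15 business days after Oct 23, 1998 is Nov 13, 1998.
Since Nov 13, 1998 is a Friday and not a holiday, the date is unchanged.
The final due date is Nov 13, 1998.

Nov 13, 1998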